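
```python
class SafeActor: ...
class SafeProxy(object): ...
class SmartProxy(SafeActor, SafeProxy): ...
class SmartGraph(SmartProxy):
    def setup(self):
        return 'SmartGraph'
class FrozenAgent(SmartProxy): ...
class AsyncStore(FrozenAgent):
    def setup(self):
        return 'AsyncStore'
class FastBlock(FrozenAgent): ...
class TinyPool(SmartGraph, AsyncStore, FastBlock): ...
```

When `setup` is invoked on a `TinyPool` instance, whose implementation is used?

SmartGraph

L[TinyPool] = TinyPool + merge(L[SmartGraph], L[AsyncStore], L[FastBlock], [SmartGraph AsyncStore FastBlock])
  take SmartGraph:  [SmartGraph SmartProxy SafeActor SafeProxy object] + [AsyncStore FrozenAgent SmartProxy SafeActor SafeProxy object] + [FastBlock FrozenAgent SmartProxy SafeActor SafeProxy object] + [SmartGraph AsyncStore FastBlock]
  take AsyncStore:  [SmartProxy SafeActor SafeProxy object] + [AsyncStore FrozenAgent SmartProxy SafeActor SafeProxy object] + [FastBlock FrozenAgent SmartProxy SafeActor SafeProxy object] + [AsyncStore FastBlock]
  take FastBlock:  [SmartProxy SafeActor SafeProxy object] + [FrozenAgent SmartProxy SafeActor SafeProxy object] + [FastBlock FrozenAgent SmartProxy SafeActor SafeProxy object] + [FastBlock]
  take FrozenAgent:  [SmartProxy SafeActor SafeProxy object] + [FrozenAgent SmartProxy SafeActor SafeProxy object] + [FrozenAgent SmartProxy SafeActor SafeProxy object]
  take SmartProxy:  [SmartProxy SafeActor SafeProxy object] + [SmartProxy SafeActor SafeProxy object] + [SmartProxy SafeActor SafeProxy object]
  take SafeActor:  [SafeActor SafeProxy object] + [SafeActor SafeProxy object] + [SafeActor SafeProxy object]
  take SafeProxy:  [SafeProxy object] + [SafeProxy object] + [SafeProxy object]
  take object:  [object] + [object] + [object]
MRO: TinyPool SmartGraph AsyncStore FastBlock FrozenAgent SmartProxy SafeActor SafeProxy object
setup is defined in: AsyncStore, SmartGraph. First along the MRO is SmartGraph.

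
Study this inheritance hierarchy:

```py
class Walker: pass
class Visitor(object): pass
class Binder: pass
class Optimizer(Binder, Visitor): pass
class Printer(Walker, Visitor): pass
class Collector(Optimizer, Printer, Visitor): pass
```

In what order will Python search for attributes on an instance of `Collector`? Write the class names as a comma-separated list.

L[Collector] = Collector + merge(L[Optimizer], L[Printer], L[Visitor], [Optimizer Printer Visitor])
  take Optimizer:  [Optimizer Binder Visitor object] + [Printer Walker Visitor object] + [Visitor object] + [Optimizer Printer Visitor]
  take Binder:  [Binder Visitor object] + [Printer Walker Visitor object] + [Visitor object] + [Printer Visitor]
  take Printer:  [Visitor object] + [Printer Walker Visitor object] + [Visitor object] + [Printer Visitor]
  take Walker:  [Visitor object] + [Walker Visitor object] + [Visitor object] + [Visitor]
  take Visitor:  [Visitor object] + [Visitor object] + [Visitor object] + [Visitor]
  take object:  [object] + [object] + [object]

Collector, Optimizer, Binder, Printer, Walker, Visitor, object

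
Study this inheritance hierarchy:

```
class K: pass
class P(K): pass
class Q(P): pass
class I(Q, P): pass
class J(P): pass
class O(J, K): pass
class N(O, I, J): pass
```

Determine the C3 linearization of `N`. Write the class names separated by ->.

N -> O -> I -> J -> Q -> P -> K -> object

L[N] = N + merge(L[O], L[I], L[J], [O I J])
  take O:  [O J P K object] + [I Q P K object] + [J P K object] + [O I J]
  take I:  [J P K object] + [I Q P K object] + [J P K object] + [I J]
  take J:  [J P K object] + [Q P K object] + [J P K object] + [J]
  take Q:  [P K object] + [Q P K object] + [P K object]
  take P:  [P K object] + [P K object] + [P K object]
  take K:  [K object] + [K object] + [K object]
  take object:  [object] + [object] + [object]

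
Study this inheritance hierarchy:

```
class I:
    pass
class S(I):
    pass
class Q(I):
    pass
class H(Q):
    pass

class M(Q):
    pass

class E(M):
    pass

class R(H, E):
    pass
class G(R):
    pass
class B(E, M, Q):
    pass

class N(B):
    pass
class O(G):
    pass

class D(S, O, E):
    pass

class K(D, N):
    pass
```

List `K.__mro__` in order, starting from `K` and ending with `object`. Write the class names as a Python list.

[K, D, S, O, G, R, H, N, B, E, M, Q, I, object]

L[K] = K + merge(L[D], L[N], [D N])
  take D:  [D S O G R H E M Q I object] + [N B E M Q I object] + [D N]
  take S:  [S O G R H E M Q I object] + [N B E M Q I object] + [N]
  take O:  [O G R H E M Q I object] + [N B E M Q I object] + [N]
  take G:  [G R H E M Q I object] + [N B E M Q I object] + [N]
  take R:  [R H E M Q I object] + [N B E M Q I object] + [N]
  take H:  [H E M Q I object] + [N B E M Q I object] + [N]
  take N:  [E M Q I object] + [N B E M Q I object] + [N]
  take B:  [E M Q I object] + [B E M Q I object]
  take E:  [E M Q I object] + [E M Q I object]
  take M:  [M Q I object] + [M Q I object]
  take Q:  [Q I object] + [Q I object]
  take I:  [I object] + [I object]
  take object:  [object] + [object]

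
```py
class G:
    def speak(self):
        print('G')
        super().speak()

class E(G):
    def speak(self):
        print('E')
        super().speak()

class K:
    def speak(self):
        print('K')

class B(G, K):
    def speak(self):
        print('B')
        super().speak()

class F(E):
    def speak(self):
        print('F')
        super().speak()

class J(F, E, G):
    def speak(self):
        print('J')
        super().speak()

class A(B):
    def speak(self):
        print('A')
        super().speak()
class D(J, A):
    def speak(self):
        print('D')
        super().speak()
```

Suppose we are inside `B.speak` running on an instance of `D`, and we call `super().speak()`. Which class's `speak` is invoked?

G

L[D] = D + merge(L[J], L[A], [J A])
  take J:  [J F E G object] + [A B G K object] + [J A]
  take F:  [F E G object] + [A B G K object] + [A]
  take E:  [E G object] + [A B G K object] + [A]
  take A:  [G object] + [A B G K object] + [A]
  take B:  [G object] + [B G K object]
  take G:  [G object] + [G K object]
  take K:  [object] + [K object]
  take object:  [object] + [object]
MRO: D J F E A B G K object
super() in B.speak on a D instance goes to the class after B in D's MRO: G.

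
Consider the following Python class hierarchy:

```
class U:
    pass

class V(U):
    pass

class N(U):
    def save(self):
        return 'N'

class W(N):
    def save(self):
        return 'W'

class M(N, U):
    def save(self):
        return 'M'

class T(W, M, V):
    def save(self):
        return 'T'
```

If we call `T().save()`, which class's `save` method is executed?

L[T] = T + merge(L[W], L[M], L[V], [W M V])
  take W:  [W N U object] + [M N U object] + [V U object] + [W M V]
  take M:  [N U object] + [M N U object] + [V U object] + [M V]
  take N:  [N U object] + [N U object] + [V U object] + [V]
  take V:  [U object] + [U object] + [V U object] + [V]
  take U:  [U object] + [U object] + [U object]
  take object:  [object] + [object] + [object]
MRO: T W M N V U object
save is defined in: M, N, T, W. First along the MRO is T.

T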